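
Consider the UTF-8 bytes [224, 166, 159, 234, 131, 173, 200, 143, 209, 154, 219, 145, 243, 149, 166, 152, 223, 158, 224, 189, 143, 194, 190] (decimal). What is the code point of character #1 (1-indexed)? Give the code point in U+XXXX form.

U+099F

Offset 0: leading byte 0xE0 = 11100000 → 3-byte char #1 = E0 A6 9F.
Leading byte 0xE0 = 11100000 matches 1110xxxx → 3-byte sequence.
Byte 1: 0xE0 = 11100000, payload 0000 (4 bits).
Byte 2: 0xA6 = 10100110 (10xxxxxx ✓), payload 100110.
Byte 3: 0x9F = 10011111 (10xxxxxx ✓), payload 011111.
Concatenate: 0000100110011111 = 0x99F (16 bits → U+099F).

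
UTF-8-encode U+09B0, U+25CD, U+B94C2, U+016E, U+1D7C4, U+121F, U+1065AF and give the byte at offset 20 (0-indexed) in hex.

0x86

U+09B0 → 3-byte form E0 A6 B0 at offsets 0–2.
U+25CD → 3-byte form E2 97 8D at offsets 3–5.
U+B94C2 → 4-byte form F2 B9 93 82 at offsets 6–9.
U+016E → 2-byte form C5 AE at offsets 10–11.
U+1D7C4 → 4-byte form F0 9D 9F 84 at offsets 12–15.
U+121F → 3-byte form E1 88 9F at offsets 16–18.
U+1065AF → 4-byte form F4 86 96 AF at offsets 19–22.
Offset 20 falls in char 7's range; it's byte 2 of F4 86 96 AF = 0x86.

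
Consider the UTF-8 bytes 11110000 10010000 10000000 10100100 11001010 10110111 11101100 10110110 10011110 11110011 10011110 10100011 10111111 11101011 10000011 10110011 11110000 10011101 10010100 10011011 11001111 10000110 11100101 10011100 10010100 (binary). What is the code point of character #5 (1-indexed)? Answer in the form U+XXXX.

U+B0F3

Offset 0: leading byte 0xF0 = 11110000 → 4-byte char #1 = F0 90 80 A4.
Offset 4: leading byte 0xCA = 11001010 → 2-byte char #2 = CA B7.
Offset 6: leading byte 0xEC = 11101100 → 3-byte char #3 = EC B6 9E.
Offset 9: leading byte 0xF3 = 11110011 → 4-byte char #4 = F3 9E A3 BF.
Offset 13: leading byte 0xEB = 11101011 → 3-byte char #5 = EB 83 B3.
Leading byte 0xEB = 11101011 matches 1110xxxx → 3-byte sequence.
Byte 1: 0xEB = 11101011, payload 1011 (4 bits).
Byte 2: 0x83 = 10000011 (10xxxxxx ✓), payload 000011.
Byte 3: 0xB3 = 10110011 (10xxxxxx ✓), payload 110011.
Concatenate: 1011000011110011 = 0xB0F3 (16 bits → U+B0F3).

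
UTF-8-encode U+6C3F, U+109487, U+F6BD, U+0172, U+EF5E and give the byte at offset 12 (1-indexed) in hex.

0xB2

1-indexed offset 12 is 0-indexed offset 11.
U+6C3F → 3-byte form E6 B0 BF at offsets 0–2.
U+109487 → 4-byte form F4 89 92 87 at offsets 3–6.
U+F6BD → 3-byte form EF 9A BD at offsets 7–9.
U+0172 → 2-byte form C5 B2 at offsets 10–11.
Offset 11 falls in char 4's range; it's byte 2 of C5 B2 = 0xB2.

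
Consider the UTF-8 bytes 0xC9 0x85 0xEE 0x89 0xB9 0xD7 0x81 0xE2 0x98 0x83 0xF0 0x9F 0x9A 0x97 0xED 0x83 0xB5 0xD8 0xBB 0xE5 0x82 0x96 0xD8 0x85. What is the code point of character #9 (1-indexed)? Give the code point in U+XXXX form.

U+0605

Offset 0: leading byte 0xC9 = 11001001 → 2-byte char #1 = C9 85.
Offset 2: leading byte 0xEE = 11101110 → 3-byte char #2 = EE 89 B9.
Offset 5: leading byte 0xD7 = 11010111 → 2-byte char #3 = D7 81.
Offset 7: leading byte 0xE2 = 11100010 → 3-byte char #4 = E2 98 83.
Offset 10: leading byte 0xF0 = 11110000 → 4-byte char #5 = F0 9F 9A 97.
Offset 14: leading byte 0xED = 11101101 → 3-byte char #6 = ED 83 B5.
Offset 17: leading byte 0xD8 = 11011000 → 2-byte char #7 = D8 BB.
Offset 19: leading byte 0xE5 = 11100101 → 3-byte char #8 = E5 82 96.
Offset 22: leading byte 0xD8 = 11011000 → 2-byte char #9 = D8 85.
Leading byte 0xD8 = 11011000 matches 110xxxxx → 2-byte sequence.
Byte 1: 0xD8 = 11011000, payload 11000 (5 bits).
Byte 2: 0x85 = 10000101 (10xxxxxx ✓), payload 000101.
Concatenate: 11000000101 = 0x605 (11 bits → U+0605).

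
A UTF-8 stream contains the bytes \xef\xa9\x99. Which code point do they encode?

U+FA59

Leading byte 0xEF = 11101111 matches 1110xxxx → 3-byte sequence.
Byte 1: 0xEF = 11101111, payload 1111 (4 bits).
Byte 2: 0xA9 = 10101001 (10xxxxxx ✓), payload 101001.
Byte 3: 0x99 = 10011001 (10xxxxxx ✓), payload 011001.
Concatenate: 1111101001011001 = 0xFA59 (16 bits → U+FA59).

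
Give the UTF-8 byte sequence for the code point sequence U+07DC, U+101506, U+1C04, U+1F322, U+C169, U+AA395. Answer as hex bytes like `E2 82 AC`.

U+07DC: 2-byte form → DF 9C.
U+101506: 4-byte form → F4 81 94 86.
U+1C04: 3-byte form → E1 B0 84.
U+1F322: 4-byte form → F0 9F 8C A2.
U+C169: 3-byte form → EC 85 A9.
U+AA395: 4-byte form → F2 AA 8E 95.
Concatenated (20 bytes): DF 9C F4 81 94 86 E1 B0 84 F0 9F 8C A2 EC 85 A9 F2 AA 8E 95.

DF 9C F4 81 94 86 E1 B0 84 F0 9F 8C A2 EC 85 A9 F2 AA 8E 95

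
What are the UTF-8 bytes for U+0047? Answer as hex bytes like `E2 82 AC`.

47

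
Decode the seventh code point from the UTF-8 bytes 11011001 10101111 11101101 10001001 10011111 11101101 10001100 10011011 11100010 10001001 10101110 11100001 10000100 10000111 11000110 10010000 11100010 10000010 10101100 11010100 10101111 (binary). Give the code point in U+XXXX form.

Offset 0: leading byte 0xD9 = 11011001 → 2-byte char #1 = D9 AF.
Offset 2: leading byte 0xED = 11101101 → 3-byte char #2 = ED 89 9F.
Offset 5: leading byte 0xED = 11101101 → 3-byte char #3 = ED 8C 9B.
Offset 8: leading byte 0xE2 = 11100010 → 3-byte char #4 = E2 89 AE.
Offset 11: leading byte 0xE1 = 11100001 → 3-byte char #5 = E1 84 87.
Offset 14: leading byte 0xC6 = 11000110 → 2-byte char #6 = C6 90.
Offset 16: leading byte 0xE2 = 11100010 → 3-byte char #7 = E2 82 AC.
Leading byte 0xE2 = 11100010 matches 1110xxxx → 3-byte sequence.
Byte 1: 0xE2 = 11100010, payload 0010 (4 bits).
Byte 2: 0x82 = 10000010 (10xxxxxx ✓), payload 000010.
Byte 3: 0xAC = 10101100 (10xxxxxx ✓), payload 101100.
Concatenate: 0010000010101100 = 0x20AC (16 bits → U+20AC).

U+20AC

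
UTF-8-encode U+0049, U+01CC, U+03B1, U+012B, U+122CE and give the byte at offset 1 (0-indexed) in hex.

U+0049 → 1-byte form 49 at offsets 0–0.
U+01CC → 2-byte form C7 8C at offsets 1–2.
Offset 1 falls in char 2's range; it's byte 1 of C7 8C = 0xC7.

0xC7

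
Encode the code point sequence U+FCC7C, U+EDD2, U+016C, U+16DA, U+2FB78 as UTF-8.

F3 BC B1 BC EE B7 92 C5 AC E1 9B 9A F0 AF AD B8

U+FCC7C: 4-byte form → F3 BC B1 BC.
U+EDD2: 3-byte form → EE B7 92.
U+016C: 2-byte form → C5 AC.
U+16DA: 3-byte form → E1 9B 9A.
U+2FB78: 4-byte form → F0 AF AD B8.
Concatenated (16 bytes): F3 BC B1 BC EE B7 92 C5 AC E1 9B 9A F0 AF AD B8.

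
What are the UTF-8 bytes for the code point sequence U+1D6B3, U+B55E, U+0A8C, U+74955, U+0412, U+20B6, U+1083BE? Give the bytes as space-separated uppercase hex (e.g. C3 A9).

F0 9D 9A B3 EB 95 9E E0 AA 8C F1 B4 A5 95 D0 92 E2 82 B6 F4 88 8E BE

U+1D6B3: 4-byte form → F0 9D 9A B3.
U+B55E: 3-byte form → EB 95 9E.
U+0A8C: 3-byte form → E0 AA 8C.
U+74955: 4-byte form → F1 B4 A5 95.
U+0412: 2-byte form → D0 92.
U+20B6: 3-byte form → E2 82 B6.
U+1083BE: 4-byte form → F4 88 8E BE.
Concatenated (23 bytes): F0 9D 9A B3 EB 95 9E E0 AA 8C F1 B4 A5 95 D0 92 E2 82 B6 F4 88 8E BE.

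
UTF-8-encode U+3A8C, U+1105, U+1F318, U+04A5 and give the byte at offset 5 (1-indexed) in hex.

0x84

1-indexed offset 5 is 0-indexed offset 4.
U+3A8C → 3-byte form E3 AA 8C at offsets 0–2.
U+1105 → 3-byte form E1 84 85 at offsets 3–5.
Offset 4 falls in char 2's range; it's byte 2 of E1 84 85 = 0x84.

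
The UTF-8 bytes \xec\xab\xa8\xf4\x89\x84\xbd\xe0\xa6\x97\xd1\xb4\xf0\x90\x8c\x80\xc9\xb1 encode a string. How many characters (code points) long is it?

6

Byte at offset 0: 0xEC = 11101100 → 3-byte char (#1). Advance 3.
Byte at offset 3: 0xF4 = 11110100 → 4-byte char (#2). Advance 4.
Byte at offset 7: 0xE0 = 11100000 → 3-byte char (#3). Advance 3.
Byte at offset 10: 0xD1 = 11010001 → 2-byte char (#4). Advance 2.
Byte at offset 12: 0xF0 = 11110000 → 4-byte char (#5). Advance 4.
Byte at offset 16: 0xC9 = 11001001 → 2-byte char (#6). Advance 2.
Reached end at offset 18 after 6 code points.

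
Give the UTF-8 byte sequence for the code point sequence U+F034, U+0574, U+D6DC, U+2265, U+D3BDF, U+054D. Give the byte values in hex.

U+F034: 3-byte form → EF 80 B4.
U+0574: 2-byte form → D5 B4.
U+D6DC: 3-byte form → ED 9B 9C.
U+2265: 3-byte form → E2 89 A5.
U+D3BDF: 4-byte form → F3 93 AF 9F.
U+054D: 2-byte form → D5 8D.
Concatenated (17 bytes): EF 80 B4 D5 B4 ED 9B 9C E2 89 A5 F3 93 AF 9F D5 8D.

EF 80 B4 D5 B4 ED 9B 9C E2 89 A5 F3 93 AF 9F D5 8D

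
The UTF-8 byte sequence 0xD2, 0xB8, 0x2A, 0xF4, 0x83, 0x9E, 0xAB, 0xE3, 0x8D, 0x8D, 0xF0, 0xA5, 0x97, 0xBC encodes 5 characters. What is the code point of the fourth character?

Offset 0: leading byte 0xD2 = 11010010 → 2-byte char #1 = D2 B8.
Offset 2: leading byte 0x2A = 00101010 → 1-byte char #2 = 2A.
Offset 3: leading byte 0xF4 = 11110100 → 4-byte char #3 = F4 83 9E AB.
Offset 7: leading byte 0xE3 = 11100011 → 3-byte char #4 = E3 8D 8D.
Leading byte 0xE3 = 11100011 matches 1110xxxx → 3-byte sequence.
Byte 1: 0xE3 = 11100011, payload 0011 (4 bits).
Byte 2: 0x8D = 10001101 (10xxxxxx ✓), payload 001101.
Byte 3: 0x8D = 10001101 (10xxxxxx ✓), payload 001101.
Concatenate: 0011001101001101 = 0x334D (16 bits → U+334D).

U+334D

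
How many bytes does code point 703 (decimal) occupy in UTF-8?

2

U+02BF = 0x2BF. UTF-8 uses 1 byte below 0x80, 2 below 0x800, 3 below 0x10000, 4 up to 0x10FFFF. 0x2BF is in U+0080–U+07FF → 2 bytes.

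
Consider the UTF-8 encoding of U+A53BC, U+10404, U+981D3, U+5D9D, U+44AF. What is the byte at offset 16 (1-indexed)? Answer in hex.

1-indexed offset 16 is 0-indexed offset 15.
U+A53BC → 4-byte form F2 A5 8E BC at offsets 0–3.
U+10404 → 4-byte form F0 90 90 84 at offsets 4–7.
U+981D3 → 4-byte form F2 98 87 93 at offsets 8–11.
U+5D9D → 3-byte form E5 B6 9D at offsets 12–14.
U+44AF → 3-byte form E4 92 AF at offsets 15–17.
Offset 15 falls in char 5's range; it's byte 1 of E4 92 AF = 0xE4.

0xE4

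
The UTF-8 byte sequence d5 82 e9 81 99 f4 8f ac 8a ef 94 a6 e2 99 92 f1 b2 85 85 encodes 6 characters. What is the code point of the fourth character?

Offset 0: leading byte 0xD5 = 11010101 → 2-byte char #1 = D5 82.
Offset 2: leading byte 0xE9 = 11101001 → 3-byte char #2 = E9 81 99.
Offset 5: leading byte 0xF4 = 11110100 → 4-byte char #3 = F4 8F AC 8A.
Offset 9: leading byte 0xEF = 11101111 → 3-byte char #4 = EF 94 A6.
Leading byte 0xEF = 11101111 matches 1110xxxx → 3-byte sequence.
Byte 1: 0xEF = 11101111, payload 1111 (4 bits).
Byte 2: 0x94 = 10010100 (10xxxxxx ✓), payload 010100.
Byte 3: 0xA6 = 10100110 (10xxxxxx ✓), payload 100110.
Concatenate: 1111010100100110 = 0xF526 (16 bits → U+F526).

U+F526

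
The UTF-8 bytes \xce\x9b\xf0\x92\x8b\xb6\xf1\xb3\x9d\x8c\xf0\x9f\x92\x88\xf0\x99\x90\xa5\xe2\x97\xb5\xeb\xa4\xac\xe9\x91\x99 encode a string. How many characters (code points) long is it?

Byte at offset 0: 0xCE = 11001110 → 2-byte char (#1). Advance 2.
Byte at offset 2: 0xF0 = 11110000 → 4-byte char (#2). Advance 4.
Byte at offset 6: 0xF1 = 11110001 → 4-byte char (#3). Advance 4.
Byte at offset 10: 0xF0 = 11110000 → 4-byte char (#4). Advance 4.
Byte at offset 14: 0xF0 = 11110000 → 4-byte char (#5). Advance 4.
Byte at offset 18: 0xE2 = 11100010 → 3-byte char (#6). Advance 3.
Byte at offset 21: 0xEB = 11101011 → 3-byte char (#7). Advance 3.
Byte at offset 24: 0xE9 = 11101001 → 3-byte char (#8). Advance 3.
Reached end at offset 27 after 8 code points.

8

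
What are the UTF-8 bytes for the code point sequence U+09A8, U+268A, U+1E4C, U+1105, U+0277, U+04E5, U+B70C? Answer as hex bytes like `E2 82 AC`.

U+09A8: 3-byte form → E0 A6 A8.
U+268A: 3-byte form → E2 9A 8A.
U+1E4C: 3-byte form → E1 B9 8C.
U+1105: 3-byte form → E1 84 85.
U+0277: 2-byte form → C9 B7.
U+04E5: 2-byte form → D3 A5.
U+B70C: 3-byte form → EB 9C 8C.
Concatenated (19 bytes): E0 A6 A8 E2 9A 8A E1 B9 8C E1 84 85 C9 B7 D3 A5 EB 9C 8C.

E0 A6 A8 E2 9A 8A E1 B9 8C E1 84 85 C9 B7 D3 A5 EB 9C 8C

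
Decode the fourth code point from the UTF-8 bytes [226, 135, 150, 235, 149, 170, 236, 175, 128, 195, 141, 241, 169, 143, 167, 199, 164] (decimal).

U+00CD

Offset 0: leading byte 0xE2 = 11100010 → 3-byte char #1 = E2 87 96.
Offset 3: leading byte 0xEB = 11101011 → 3-byte char #2 = EB 95 AA.
Offset 6: leading byte 0xEC = 11101100 → 3-byte char #3 = EC AF 80.
Offset 9: leading byte 0xC3 = 11000011 → 2-byte char #4 = C3 8D.
Leading byte 0xC3 = 11000011 matches 110xxxxx → 2-byte sequence.
Byte 1: 0xC3 = 11000011, payload 00011 (5 bits).
Byte 2: 0x8D = 10001101 (10xxxxxx ✓), payload 001101.
Concatenate: 00011001101 = 0xCD (11 bits → U+00CD).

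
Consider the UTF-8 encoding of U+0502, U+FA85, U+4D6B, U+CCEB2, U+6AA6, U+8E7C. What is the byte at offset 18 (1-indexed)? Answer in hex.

0xBC

1-indexed offset 18 is 0-indexed offset 17.
U+0502 → 2-byte form D4 82 at offsets 0–1.
U+FA85 → 3-byte form EF AA 85 at offsets 2–4.
U+4D6B → 3-byte form E4 B5 AB at offsets 5–7.
U+CCEB2 → 4-byte form F3 8C BA B2 at offsets 8–11.
U+6AA6 → 3-byte form E6 AA A6 at offsets 12–14.
U+8E7C → 3-byte form E8 B9 BC at offsets 15–17.
Offset 17 falls in char 6's range; it's byte 3 of E8 B9 BC = 0xBC.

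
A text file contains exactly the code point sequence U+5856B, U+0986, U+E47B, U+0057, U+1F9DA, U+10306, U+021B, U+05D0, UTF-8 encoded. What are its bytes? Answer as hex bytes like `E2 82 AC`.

F1 98 95 AB E0 A6 86 EE 91 BB 57 F0 9F A7 9A F0 90 8C 86 C8 9B D7 90

U+5856B: 4-byte form → F1 98 95 AB.
U+0986: 3-byte form → E0 A6 86.
U+E47B: 3-byte form → EE 91 BB.
U+0057: 1-byte form → 57.
U+1F9DA: 4-byte form → F0 9F A7 9A.
U+10306: 4-byte form → F0 90 8C 86.
U+021B: 2-byte form → C8 9B.
U+05D0: 2-byte form → D7 90.
Concatenated (23 bytes): F1 98 95 AB E0 A6 86 EE 91 BB 57 F0 9F A7 9A F0 90 8C 86 C8 9B D7 90.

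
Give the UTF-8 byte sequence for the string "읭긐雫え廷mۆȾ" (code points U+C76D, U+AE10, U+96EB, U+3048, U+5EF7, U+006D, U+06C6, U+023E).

U+C76D: 3-byte form → EC 9D AD.
U+AE10: 3-byte form → EA B8 90.
U+96EB: 3-byte form → E9 9B AB.
U+3048: 3-byte form → E3 81 88.
U+5EF7: 3-byte form → E5 BB B7.
U+006D: 1-byte form → 6D.
U+06C6: 2-byte form → DB 86.
U+023E: 2-byte form → C8 BE.
Concatenated (20 bytes): EC 9D AD EA B8 90 E9 9B AB E3 81 88 E5 BB B7 6D DB 86 C8 BE.

EC 9D AD EA B8 90 E9 9B AB E3 81 88 E5 BB B7 6D DB 86 C8 BE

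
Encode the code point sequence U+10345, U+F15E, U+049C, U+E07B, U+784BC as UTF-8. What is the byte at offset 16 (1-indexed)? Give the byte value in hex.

0xBC

1-indexed offset 16 is 0-indexed offset 15.
U+10345 → 4-byte form F0 90 8D 85 at offsets 0–3.
U+F15E → 3-byte form EF 85 9E at offsets 4–6.
U+049C → 2-byte form D2 9C at offsets 7–8.
U+E07B → 3-byte form EE 81 BB at offsets 9–11.
U+784BC → 4-byte form F1 B8 92 BC at offsets 12–15.
Offset 15 falls in char 5's range; it's byte 4 of F1 B8 92 BC = 0xBC.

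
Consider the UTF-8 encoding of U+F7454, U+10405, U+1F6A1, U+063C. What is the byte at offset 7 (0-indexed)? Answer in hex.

U+F7454 → 4-byte form F3 B7 91 94 at offsets 0–3.
U+10405 → 4-byte form F0 90 90 85 at offsets 4–7.
Offset 7 falls in char 2's range; it's byte 4 of F0 90 90 85 = 0x85.

0x85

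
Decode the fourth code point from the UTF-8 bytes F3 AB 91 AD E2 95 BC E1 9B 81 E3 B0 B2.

U+3C32

Offset 0: leading byte 0xF3 = 11110011 → 4-byte char #1 = F3 AB 91 AD.
Offset 4: leading byte 0xE2 = 11100010 → 3-byte char #2 = E2 95 BC.
Offset 7: leading byte 0xE1 = 11100001 → 3-byte char #3 = E1 9B 81.
Offset 10: leading byte 0xE3 = 11100011 → 3-byte char #4 = E3 B0 B2.
Leading byte 0xE3 = 11100011 matches 1110xxxx → 3-byte sequence.
Byte 1: 0xE3 = 11100011, payload 0011 (4 bits).
Byte 2: 0xB0 = 10110000 (10xxxxxx ✓), payload 110000.
Byte 3: 0xB2 = 10110010 (10xxxxxx ✓), payload 110010.
Concatenate: 0011110000110010 = 0x3C32 (16 bits → U+3C32).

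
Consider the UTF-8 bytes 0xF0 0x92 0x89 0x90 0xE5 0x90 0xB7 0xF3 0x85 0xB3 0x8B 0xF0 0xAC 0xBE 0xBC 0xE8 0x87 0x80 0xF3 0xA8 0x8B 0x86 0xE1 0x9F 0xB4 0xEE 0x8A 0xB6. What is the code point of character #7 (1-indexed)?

U+17F4

Offset 0: leading byte 0xF0 = 11110000 → 4-byte char #1 = F0 92 89 90.
Offset 4: leading byte 0xE5 = 11100101 → 3-byte char #2 = E5 90 B7.
Offset 7: leading byte 0xF3 = 11110011 → 4-byte char #3 = F3 85 B3 8B.
Offset 11: leading byte 0xF0 = 11110000 → 4-byte char #4 = F0 AC BE BC.
Offset 15: leading byte 0xE8 = 11101000 → 3-byte char #5 = E8 87 80.
Offset 18: leading byte 0xF3 = 11110011 → 4-byte char #6 = F3 A8 8B 86.
Offset 22: leading byte 0xE1 = 11100001 → 3-byte char #7 = E1 9F B4.
Leading byte 0xE1 = 11100001 matches 1110xxxx → 3-byte sequence.
Byte 1: 0xE1 = 11100001, payload 0001 (4 bits).
Byte 2: 0x9F = 10011111 (10xxxxxx ✓), payload 011111.
Byte 3: 0xB4 = 10110100 (10xxxxxx ✓), payload 110100.
Concatenate: 0001011111110100 = 0x17F4 (16 bits → U+17F4).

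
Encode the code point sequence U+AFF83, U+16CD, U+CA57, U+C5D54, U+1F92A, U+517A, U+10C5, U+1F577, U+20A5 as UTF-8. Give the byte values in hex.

U+AFF83: 4-byte form → F2 AF BE 83.
U+16CD: 3-byte form → E1 9B 8D.
U+CA57: 3-byte form → EC A9 97.
U+C5D54: 4-byte form → F3 85 B5 94.
U+1F92A: 4-byte form → F0 9F A4 AA.
U+517A: 3-byte form → E5 85 BA.
U+10C5: 3-byte form → E1 83 85.
U+1F577: 4-byte form → F0 9F 95 B7.
U+20A5: 3-byte form → E2 82 A5.
Concatenated (31 bytes): F2 AF BE 83 E1 9B 8D EC A9 97 F3 85 B5 94 F0 9F A4 AA E5 85 BA E1 83 85 F0 9F 95 B7 E2 82 A5.

F2 AF BE 83 E1 9B 8D EC A9 97 F3 85 B5 94 F0 9F A4 AA E5 85 BA E1 83 85 F0 9F 95 B7 E2 82 A5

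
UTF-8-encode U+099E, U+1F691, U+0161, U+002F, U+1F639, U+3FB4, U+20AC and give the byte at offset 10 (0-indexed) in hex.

0xF0

U+099E → 3-byte form E0 A6 9E at offsets 0–2.
U+1F691 → 4-byte form F0 9F 9A 91 at offsets 3–6.
U+0161 → 2-byte form C5 A1 at offsets 7–8.
U+002F → 1-byte form 2F at offsets 9–9.
U+1F639 → 4-byte form F0 9F 98 B9 at offsets 10–13.
Offset 10 falls in char 5's range; it's byte 1 of F0 9F 98 B9 = 0xF0.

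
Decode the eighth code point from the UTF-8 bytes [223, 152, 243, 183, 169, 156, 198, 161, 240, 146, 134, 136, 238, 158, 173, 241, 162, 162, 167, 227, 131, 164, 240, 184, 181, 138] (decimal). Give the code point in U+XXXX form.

U+38D4A

Offset 0: leading byte 0xDF = 11011111 → 2-byte char #1 = DF 98.
Offset 2: leading byte 0xF3 = 11110011 → 4-byte char #2 = F3 B7 A9 9C.
Offset 6: leading byte 0xC6 = 11000110 → 2-byte char #3 = C6 A1.
Offset 8: leading byte 0xF0 = 11110000 → 4-byte char #4 = F0 92 86 88.
Offset 12: leading byte 0xEE = 11101110 → 3-byte char #5 = EE 9E AD.
Offset 15: leading byte 0xF1 = 11110001 → 4-byte char #6 = F1 A2 A2 A7.
Offset 19: leading byte 0xE3 = 11100011 → 3-byte char #7 = E3 83 A4.
Offset 22: leading byte 0xF0 = 11110000 → 4-byte char #8 = F0 B8 B5 8A.
Leading byte 0xF0 = 11110000 matches 11110xxx → 4-byte sequence.
Byte 1: 0xF0 = 11110000, payload 000 (3 bits).
Byte 2: 0xB8 = 10111000 (10xxxxxx ✓), payload 111000.
Byte 3: 0xB5 = 10110101 (10xxxxxx ✓), payload 110101.
Byte 4: 0x8A = 10001010 (10xxxxxx ✓), payload 001010.
Concatenate: 000111000110101001010 = 0x38D4A (21 bits → U+38D4A).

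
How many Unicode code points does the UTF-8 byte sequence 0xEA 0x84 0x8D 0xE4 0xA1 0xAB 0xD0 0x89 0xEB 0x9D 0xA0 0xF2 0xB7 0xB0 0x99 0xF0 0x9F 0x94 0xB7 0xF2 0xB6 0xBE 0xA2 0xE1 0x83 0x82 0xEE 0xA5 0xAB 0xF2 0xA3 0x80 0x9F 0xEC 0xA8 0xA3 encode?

11

Byte at offset 0: 0xEA = 11101010 → 3-byte char (#1). Advance 3.
Byte at offset 3: 0xE4 = 11100100 → 3-byte char (#2). Advance 3.
Byte at offset 6: 0xD0 = 11010000 → 2-byte char (#3). Advance 2.
Byte at offset 8: 0xEB = 11101011 → 3-byte char (#4). Advance 3.
Byte at offset 11: 0xF2 = 11110010 → 4-byte char (#5). Advance 4.
Byte at offset 15: 0xF0 = 11110000 → 4-byte char (#6). Advance 4.
Byte at offset 19: 0xF2 = 11110010 → 4-byte char (#7). Advance 4.
Byte at offset 23: 0xE1 = 11100001 → 3-byte char (#8). Advance 3.
Byte at offset 26: 0xEE = 11101110 → 3-byte char (#9). Advance 3.
Byte at offset 29: 0xF2 = 11110010 → 4-byte char (#10). Advance 4.
Byte at offset 33: 0xEC = 11101100 → 3-byte char (#11). Advance 3.
Reached end at offset 36 after 11 code points.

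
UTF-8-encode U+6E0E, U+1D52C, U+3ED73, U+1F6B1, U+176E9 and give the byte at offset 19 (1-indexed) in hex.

0xA9

1-indexed offset 19 is 0-indexed offset 18.
U+6E0E → 3-byte form E6 B8 8E at offsets 0–2.
U+1D52C → 4-byte form F0 9D 94 AC at offsets 3–6.
U+3ED73 → 4-byte form F0 BE B5 B3 at offsets 7–10.
U+1F6B1 → 4-byte form F0 9F 9A B1 at offsets 11–14.
U+176E9 → 4-byte form F0 97 9B A9 at offsets 15–18.
Offset 18 falls in char 5's range; it's byte 4 of F0 97 9B A9 = 0xA9.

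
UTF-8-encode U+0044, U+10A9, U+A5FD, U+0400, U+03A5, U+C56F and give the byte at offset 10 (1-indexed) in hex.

0xCE

1-indexed offset 10 is 0-indexed offset 9.
U+0044 → 1-byte form 44 at offsets 0–0.
U+10A9 → 3-byte form E1 82 A9 at offsets 1–3.
U+A5FD → 3-byte form EA 97 BD at offsets 4–6.
U+0400 → 2-byte form D0 80 at offsets 7–8.
U+03A5 → 2-byte form CE A5 at offsets 9–10.
Offset 9 falls in char 5's range; it's byte 1 of CE A5 = 0xCE.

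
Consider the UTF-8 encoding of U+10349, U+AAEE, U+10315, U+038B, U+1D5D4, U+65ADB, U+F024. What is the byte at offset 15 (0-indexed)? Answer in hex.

0x97

U+10349 → 4-byte form F0 90 8D 89 at offsets 0–3.
U+AAEE → 3-byte form EA AB AE at offsets 4–6.
U+10315 → 4-byte form F0 90 8C 95 at offsets 7–10.
U+038B → 2-byte form CE 8B at offsets 11–12.
U+1D5D4 → 4-byte form F0 9D 97 94 at offsets 13–16.
Offset 15 falls in char 5's range; it's byte 3 of F0 9D 97 94 = 0x97.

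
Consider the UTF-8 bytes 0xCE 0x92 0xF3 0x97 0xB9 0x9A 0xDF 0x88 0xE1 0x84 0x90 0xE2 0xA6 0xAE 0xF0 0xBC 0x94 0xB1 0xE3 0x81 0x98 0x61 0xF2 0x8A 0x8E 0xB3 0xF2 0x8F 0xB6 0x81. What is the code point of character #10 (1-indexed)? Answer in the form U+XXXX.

Offset 0: leading byte 0xCE = 11001110 → 2-byte char #1 = CE 92.
Offset 2: leading byte 0xF3 = 11110011 → 4-byte char #2 = F3 97 B9 9A.
Offset 6: leading byte 0xDF = 11011111 → 2-byte char #3 = DF 88.
Offset 8: leading byte 0xE1 = 11100001 → 3-byte char #4 = E1 84 90.
Offset 11: leading byte 0xE2 = 11100010 → 3-byte char #5 = E2 A6 AE.
Offset 14: leading byte 0xF0 = 11110000 → 4-byte char #6 = F0 BC 94 B1.
Offset 18: leading byte 0xE3 = 11100011 → 3-byte char #7 = E3 81 98.
Offset 21: leading byte 0x61 = 01100001 → 1-byte char #8 = 61.
Offset 22: leading byte 0xF2 = 11110010 → 4-byte char #9 = F2 8A 8E B3.
Offset 26: leading byte 0xF2 = 11110010 → 4-byte char #10 = F2 8F B6 81.
Leading byte 0xF2 = 11110010 matches 11110xxx → 4-byte sequence.
Byte 1: 0xF2 = 11110010, payload 010 (3 bits).
Byte 2: 0x8F = 10001111 (10xxxxxx ✓), payload 001111.
Byte 3: 0xB6 = 10110110 (10xxxxxx ✓), payload 110110.
Byte 4: 0x81 = 10000001 (10xxxxxx ✓), payload 000001.
Concatenate: 010001111110110000001 = 0x8FD81 (21 bits → U+8FD81).

U+8FD81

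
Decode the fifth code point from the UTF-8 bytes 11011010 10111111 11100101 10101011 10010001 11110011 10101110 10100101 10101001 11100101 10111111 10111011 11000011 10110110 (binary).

U+00F6

Offset 0: leading byte 0xDA = 11011010 → 2-byte char #1 = DA BF.
Offset 2: leading byte 0xE5 = 11100101 → 3-byte char #2 = E5 AB 91.
Offset 5: leading byte 0xF3 = 11110011 → 4-byte char #3 = F3 AE A5 A9.
Offset 9: leading byte 0xE5 = 11100101 → 3-byte char #4 = E5 BF BB.
Offset 12: leading byte 0xC3 = 11000011 → 2-byte char #5 = C3 B6.
Leading byte 0xC3 = 11000011 matches 110xxxxx → 2-byte sequence.
Byte 1: 0xC3 = 11000011, payload 00011 (5 bits).
Byte 2: 0xB6 = 10110110 (10xxxxxx ✓), payload 110110.
Concatenate: 00011110110 = 0xF6 (11 bits → U+00F6).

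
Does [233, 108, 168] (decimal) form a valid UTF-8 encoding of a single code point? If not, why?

invalid (non-continuation byte where continuation expected)

Leading byte 0xE9 = 11101001 → 3-byte form.
Byte 2 is 0x6C = 01101100, which is not 10xxxxxx — expected a continuation byte.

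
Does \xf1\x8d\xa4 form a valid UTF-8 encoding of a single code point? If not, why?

Leading byte 0xF1 = 11110001 → 4-byte form, but only 3 bytes are present.

invalid (sequence truncated)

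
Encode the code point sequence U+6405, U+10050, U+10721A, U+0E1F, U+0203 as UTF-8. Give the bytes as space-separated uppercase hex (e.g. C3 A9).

U+6405: 3-byte form → E6 90 85.
U+10050: 4-byte form → F0 90 81 90.
U+10721A: 4-byte form → F4 87 88 9A.
U+0E1F: 3-byte form → E0 B8 9F.
U+0203: 2-byte form → C8 83.
Concatenated (16 bytes): E6 90 85 F0 90 81 90 F4 87 88 9A E0 B8 9F C8 83.

E6 90 85 F0 90 81 90 F4 87 88 9A E0 B8 9F C8 83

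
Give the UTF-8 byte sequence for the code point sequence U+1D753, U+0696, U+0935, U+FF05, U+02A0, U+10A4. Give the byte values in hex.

U+1D753: 4-byte form → F0 9D 9D 93.
U+0696: 2-byte form → DA 96.
U+0935: 3-byte form → E0 A4 B5.
U+FF05: 3-byte form → EF BC 85.
U+02A0: 2-byte form → CA A0.
U+10A4: 3-byte form → E1 82 A4.
Concatenated (17 bytes): F0 9D 9D 93 DA 96 E0 A4 B5 EF BC 85 CA A0 E1 82 A4.

F0 9D 9D 93 DA 96 E0 A4 B5 EF BC 85 CA A0 E1 82 A4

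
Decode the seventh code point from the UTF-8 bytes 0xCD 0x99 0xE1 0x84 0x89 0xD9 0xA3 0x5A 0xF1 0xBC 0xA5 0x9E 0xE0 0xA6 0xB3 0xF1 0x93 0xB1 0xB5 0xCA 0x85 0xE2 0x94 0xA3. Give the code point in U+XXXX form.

Offset 0: leading byte 0xCD = 11001101 → 2-byte char #1 = CD 99.
Offset 2: leading byte 0xE1 = 11100001 → 3-byte char #2 = E1 84 89.
Offset 5: leading byte 0xD9 = 11011001 → 2-byte char #3 = D9 A3.
Offset 7: leading byte 0x5A = 01011010 → 1-byte char #4 = 5A.
Offset 8: leading byte 0xF1 = 11110001 → 4-byte char #5 = F1 BC A5 9E.
Offset 12: leading byte 0xE0 = 11100000 → 3-byte char #6 = E0 A6 B3.
Offset 15: leading byte 0xF1 = 11110001 → 4-byte char #7 = F1 93 B1 B5.
Leading byte 0xF1 = 11110001 matches 11110xxx → 4-byte sequence.
Byte 1: 0xF1 = 11110001, payload 001 (3 bits).
Byte 2: 0x93 = 10010011 (10xxxxxx ✓), payload 010011.
Byte 3: 0xB1 = 10110001 (10xxxxxx ✓), payload 110001.
Byte 4: 0xB5 = 10110101 (10xxxxxx ✓), payload 110101.
Concatenate: 001010011110001110101 = 0x53C75 (21 bits → U+53C75).

U+53C75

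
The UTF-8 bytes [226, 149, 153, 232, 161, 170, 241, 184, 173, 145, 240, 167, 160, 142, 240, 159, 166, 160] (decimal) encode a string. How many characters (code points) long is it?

5

Byte at offset 0: 0xE2 = 11100010 → 3-byte char (#1). Advance 3.
Byte at offset 3: 0xE8 = 11101000 → 3-byte char (#2). Advance 3.
Byte at offset 6: 0xF1 = 11110001 → 4-byte char (#3). Advance 4.
Byte at offset 10: 0xF0 = 11110000 → 4-byte char (#4). Advance 4.
Byte at offset 14: 0xF0 = 11110000 → 4-byte char (#5). Advance 4.
Reached end at offset 18 after 5 code points.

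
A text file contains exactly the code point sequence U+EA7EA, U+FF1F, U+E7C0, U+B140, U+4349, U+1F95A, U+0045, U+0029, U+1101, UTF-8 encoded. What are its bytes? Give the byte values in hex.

U+EA7EA: 4-byte form → F3 AA 9F AA.
U+FF1F: 3-byte form → EF BC 9F.
U+E7C0: 3-byte form → EE 9F 80.
U+B140: 3-byte form → EB 85 80.
U+4349: 3-byte form → E4 8D 89.
U+1F95A: 4-byte form → F0 9F A5 9A.
U+0045: 1-byte form → 45.
U+0029: 1-byte form → 29.
U+1101: 3-byte form → E1 84 81.
Concatenated (25 bytes): F3 AA 9F AA EF BC 9F EE 9F 80 EB 85 80 E4 8D 89 F0 9F A5 9A 45 29 E1 84 81.

F3 AA 9F AA EF BC 9F EE 9F 80 EB 85 80 E4 8D 89 F0 9F A5 9A 45 29 E1 84 81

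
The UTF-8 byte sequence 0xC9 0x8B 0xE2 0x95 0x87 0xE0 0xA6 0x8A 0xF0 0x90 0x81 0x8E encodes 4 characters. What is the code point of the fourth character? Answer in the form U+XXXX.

Offset 0: leading byte 0xC9 = 11001001 → 2-byte char #1 = C9 8B.
Offset 2: leading byte 0xE2 = 11100010 → 3-byte char #2 = E2 95 87.
Offset 5: leading byte 0xE0 = 11100000 → 3-byte char #3 = E0 A6 8A.
Offset 8: leading byte 0xF0 = 11110000 → 4-byte char #4 = F0 90 81 8E.
Leading byte 0xF0 = 11110000 matches 11110xxx → 4-byte sequence.
Byte 1: 0xF0 = 11110000, payload 000 (3 bits).
Byte 2: 0x90 = 10010000 (10xxxxxx ✓), payload 010000.
Byte 3: 0x81 = 10000001 (10xxxxxx ✓), payload 000001.
Byte 4: 0x8E = 10001110 (10xxxxxx ✓), payload 001110.
Concatenate: 000010000000001001110 = 0x1004E (21 bits → U+1004E).

U+1004E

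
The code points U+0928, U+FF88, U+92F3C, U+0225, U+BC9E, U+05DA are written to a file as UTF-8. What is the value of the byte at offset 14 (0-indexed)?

0x9E

U+0928 → 3-byte form E0 A4 A8 at offsets 0–2.
U+FF88 → 3-byte form EF BE 88 at offsets 3–5.
U+92F3C → 4-byte form F2 92 BC BC at offsets 6–9.
U+0225 → 2-byte form C8 A5 at offsets 10–11.
U+BC9E → 3-byte form EB B2 9E at offsets 12–14.
Offset 14 falls in char 5's range; it's byte 3 of EB B2 9E = 0x9E.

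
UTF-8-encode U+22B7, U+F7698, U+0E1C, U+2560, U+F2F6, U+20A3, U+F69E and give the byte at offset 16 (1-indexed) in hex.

1-indexed offset 16 is 0-indexed offset 15.
U+22B7 → 3-byte form E2 8A B7 at offsets 0–2.
U+F7698 → 4-byte form F3 B7 9A 98 at offsets 3–6.
U+0E1C → 3-byte form E0 B8 9C at offsets 7–9.
U+2560 → 3-byte form E2 95 A0 at offsets 10–12.
U+F2F6 → 3-byte form EF 8B B6 at offsets 13–15.
Offset 15 falls in char 5's range; it's byte 3 of EF 8B B6 = 0xB6.

0xB6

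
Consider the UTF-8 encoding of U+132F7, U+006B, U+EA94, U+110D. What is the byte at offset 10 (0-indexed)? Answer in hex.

0x8D

U+132F7 → 4-byte form F0 93 8B B7 at offsets 0–3.
U+006B → 1-byte form 6B at offsets 4–4.
U+EA94 → 3-byte form EE AA 94 at offsets 5–7.
U+110D → 3-byte form E1 84 8D at offsets 8–10.
Offset 10 falls in char 4's range; it's byte 3 of E1 84 8D = 0x8D.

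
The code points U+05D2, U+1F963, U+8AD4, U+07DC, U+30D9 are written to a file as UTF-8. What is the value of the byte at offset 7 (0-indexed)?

U+05D2 → 2-byte form D7 92 at offsets 0–1.
U+1F963 → 4-byte form F0 9F A5 A3 at offsets 2–5.
U+8AD4 → 3-byte form E8 AB 94 at offsets 6–8.
Offset 7 falls in char 3's range; it's byte 2 of E8 AB 94 = 0xAB.

0xAB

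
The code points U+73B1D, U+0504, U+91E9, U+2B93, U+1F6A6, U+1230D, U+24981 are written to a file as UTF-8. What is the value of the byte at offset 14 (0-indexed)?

0x9A

U+73B1D → 4-byte form F1 B3 AC 9D at offsets 0–3.
U+0504 → 2-byte form D4 84 at offsets 4–5.
U+91E9 → 3-byte form E9 87 A9 at offsets 6–8.
U+2B93 → 3-byte form E2 AE 93 at offsets 9–11.
U+1F6A6 → 4-byte form F0 9F 9A A6 at offsets 12–15.
Offset 14 falls in char 5's range; it's byte 3 of F0 9F 9A A6 = 0x9A.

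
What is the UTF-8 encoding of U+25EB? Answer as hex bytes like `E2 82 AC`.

E2 97 AB

U+25EB = 0x25EB = 9707 decimal. In range U+0800–U+FFFF → 3-byte form: 1110xxxx 10xxxxxx 10xxxxxx.
Binary (16 bits): 0010010111101011.
Split 4+6+6: 0010 | 010111 | 101011.
Byte 1: 11100010 = 0xE2.
Byte 2: 10010111 = 0x97.
Byte 3: 10101011 = 0xAB.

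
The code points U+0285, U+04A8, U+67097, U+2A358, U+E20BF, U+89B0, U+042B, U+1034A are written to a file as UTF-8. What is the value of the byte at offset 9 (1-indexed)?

1-indexed offset 9 is 0-indexed offset 8.
U+0285 → 2-byte form CA 85 at offsets 0–1.
U+04A8 → 2-byte form D2 A8 at offsets 2–3.
U+67097 → 4-byte form F1 A7 82 97 at offsets 4–7.
U+2A358 → 4-byte form F0 AA 8D 98 at offsets 8–11.
Offset 8 falls in char 4's range; it's byte 1 of F0 AA 8D 98 = 0xF0.

0xF0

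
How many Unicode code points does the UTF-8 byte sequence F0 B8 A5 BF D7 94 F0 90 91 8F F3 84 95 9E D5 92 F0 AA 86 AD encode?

Byte at offset 0: 0xF0 = 11110000 → 4-byte char (#1). Advance 4.
Byte at offset 4: 0xD7 = 11010111 → 2-byte char (#2). Advance 2.
Byte at offset 6: 0xF0 = 11110000 → 4-byte char (#3). Advance 4.
Byte at offset 10: 0xF3 = 11110011 → 4-byte char (#4). Advance 4.
Byte at offset 14: 0xD5 = 11010101 → 2-byte char (#5). Advance 2.
Byte at offset 16: 0xF0 = 11110000 → 4-byte char (#6). Advance 4.
Reached end at offset 20 after 6 code points.

6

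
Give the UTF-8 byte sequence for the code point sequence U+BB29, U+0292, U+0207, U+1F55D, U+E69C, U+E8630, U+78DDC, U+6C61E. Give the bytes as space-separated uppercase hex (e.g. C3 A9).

U+BB29: 3-byte form → EB AC A9.
U+0292: 2-byte form → CA 92.
U+0207: 2-byte form → C8 87.
U+1F55D: 4-byte form → F0 9F 95 9D.
U+E69C: 3-byte form → EE 9A 9C.
U+E8630: 4-byte form → F3 A8 98 B0.
U+78DDC: 4-byte form → F1 B8 B7 9C.
U+6C61E: 4-byte form → F1 AC 98 9E.
Concatenated (26 bytes): EB AC A9 CA 92 C8 87 F0 9F 95 9D EE 9A 9C F3 A8 98 B0 F1 B8 B7 9C F1 AC 98 9E.

EB AC A9 CA 92 C8 87 F0 9F 95 9D EE 9A 9C F3 A8 98 B0 F1 B8 B7 9C F1 AC 98 9E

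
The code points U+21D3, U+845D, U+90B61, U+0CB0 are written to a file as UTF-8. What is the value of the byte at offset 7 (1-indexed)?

0xF2

1-indexed offset 7 is 0-indexed offset 6.
U+21D3 → 3-byte form E2 87 93 at offsets 0–2.
U+845D → 3-byte form E8 91 9D at offsets 3–5.
U+90B61 → 4-byte form F2 90 AD A1 at offsets 6–9.
Offset 6 falls in char 3's range; it's byte 1 of F2 90 AD A1 = 0xF2.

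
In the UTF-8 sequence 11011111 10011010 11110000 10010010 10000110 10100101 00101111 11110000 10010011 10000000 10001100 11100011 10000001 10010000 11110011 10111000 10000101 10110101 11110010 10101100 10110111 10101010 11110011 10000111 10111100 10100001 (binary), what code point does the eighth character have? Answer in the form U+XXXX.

Offset 0: leading byte 0xDF = 11011111 → 2-byte char #1 = DF 9A.
Offset 2: leading byte 0xF0 = 11110000 → 4-byte char #2 = F0 92 86 A5.
Offset 6: leading byte 0x2F = 00101111 → 1-byte char #3 = 2F.
Offset 7: leading byte 0xF0 = 11110000 → 4-byte char #4 = F0 93 80 8C.
Offset 11: leading byte 0xE3 = 11100011 → 3-byte char #5 = E3 81 90.
Offset 14: leading byte 0xF3 = 11110011 → 4-byte char #6 = F3 B8 85 B5.
Offset 18: leading byte 0xF2 = 11110010 → 4-byte char #7 = F2 AC B7 AA.
Offset 22: leading byte 0xF3 = 11110011 → 4-byte char #8 = F3 87 BC A1.
Leading byte 0xF3 = 11110011 matches 11110xxx → 4-byte sequence.
Byte 1: 0xF3 = 11110011, payload 011 (3 bits).
Byte 2: 0x87 = 10000111 (10xxxxxx ✓), payload 000111.
Byte 3: 0xBC = 10111100 (10xxxxxx ✓), payload 111100.
Byte 4: 0xA1 = 10100001 (10xxxxxx ✓), payload 100001.
Concatenate: 011000111111100100001 = 0xC7F21 (21 bits → U+C7F21).

U+C7F21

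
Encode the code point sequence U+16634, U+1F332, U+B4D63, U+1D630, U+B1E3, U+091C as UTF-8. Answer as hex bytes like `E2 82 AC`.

F0 96 98 B4 F0 9F 8C B2 F2 B4 B5 A3 F0 9D 98 B0 EB 87 A3 E0 A4 9C

U+16634: 4-byte form → F0 96 98 B4.
U+1F332: 4-byte form → F0 9F 8C B2.
U+B4D63: 4-byte form → F2 B4 B5 A3.
U+1D630: 4-byte form → F0 9D 98 B0.
U+B1E3: 3-byte form → EB 87 A3.
U+091C: 3-byte form → E0 A4 9C.
Concatenated (22 bytes): F0 96 98 B4 F0 9F 8C B2 F2 B4 B5 A3 F0 9D 98 B0 EB 87 A3 E0 A4 9C.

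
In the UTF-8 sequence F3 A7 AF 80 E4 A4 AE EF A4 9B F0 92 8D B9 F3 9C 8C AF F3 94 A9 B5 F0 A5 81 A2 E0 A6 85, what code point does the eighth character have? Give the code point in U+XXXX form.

Offset 0: leading byte 0xF3 = 11110011 → 4-byte char #1 = F3 A7 AF 80.
Offset 4: leading byte 0xE4 = 11100100 → 3-byte char #2 = E4 A4 AE.
Offset 7: leading byte 0xEF = 11101111 → 3-byte char #3 = EF A4 9B.
Offset 10: leading byte 0xF0 = 11110000 → 4-byte char #4 = F0 92 8D B9.
Offset 14: leading byte 0xF3 = 11110011 → 4-byte char #5 = F3 9C 8C AF.
Offset 18: leading byte 0xF3 = 11110011 → 4-byte char #6 = F3 94 A9 B5.
Offset 22: leading byte 0xF0 = 11110000 → 4-byte char #7 = F0 A5 81 A2.
Offset 26: leading byte 0xE0 = 11100000 → 3-byte char #8 = E0 A6 85.
Leading byte 0xE0 = 11100000 matches 1110xxxx → 3-byte sequence.
Byte 1: 0xE0 = 11100000, payload 0000 (4 bits).
Byte 2: 0xA6 = 10100110 (10xxxxxx ✓), payload 100110.
Byte 3: 0x85 = 10000101 (10xxxxxx ✓), payload 000101.
Concatenate: 0000100110000101 = 0x985 (16 bits → U+0985).

U+0985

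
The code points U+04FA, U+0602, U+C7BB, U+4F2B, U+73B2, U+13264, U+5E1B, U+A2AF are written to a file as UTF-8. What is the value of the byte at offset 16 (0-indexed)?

U+04FA → 2-byte form D3 BA at offsets 0–1.
U+0602 → 2-byte form D8 82 at offsets 2–3.
U+C7BB → 3-byte form EC 9E BB at offsets 4–6.
U+4F2B → 3-byte form E4 BC AB at offsets 7–9.
U+73B2 → 3-byte form E7 8E B2 at offsets 10–12.
U+13264 → 4-byte form F0 93 89 A4 at offsets 13–16.
Offset 16 falls in char 6's range; it's byte 4 of F0 93 89 A4 = 0xA4.

0xA4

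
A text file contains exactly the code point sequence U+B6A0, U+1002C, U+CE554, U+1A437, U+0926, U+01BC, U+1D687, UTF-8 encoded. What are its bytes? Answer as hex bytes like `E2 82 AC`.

EB 9A A0 F0 90 80 AC F3 8E 95 94 F0 9A 90 B7 E0 A4 A6 C6 BC F0 9D 9A 87

U+B6A0: 3-byte form → EB 9A A0.
U+1002C: 4-byte form → F0 90 80 AC.
U+CE554: 4-byte form → F3 8E 95 94.
U+1A437: 4-byte form → F0 9A 90 B7.
U+0926: 3-byte form → E0 A4 A6.
U+01BC: 2-byte form → C6 BC.
U+1D687: 4-byte form → F0 9D 9A 87.
Concatenated (24 bytes): EB 9A A0 F0 90 80 AC F3 8E 95 94 F0 9A 90 B7 E0 A4 A6 C6 BC F0 9D 9A 87.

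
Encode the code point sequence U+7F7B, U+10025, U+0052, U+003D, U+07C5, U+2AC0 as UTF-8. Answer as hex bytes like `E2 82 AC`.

U+7F7B: 3-byte form → E7 BD BB.
U+10025: 4-byte form → F0 90 80 A5.
U+0052: 1-byte form → 52.
U+003D: 1-byte form → 3D.
U+07C5: 2-byte form → DF 85.
U+2AC0: 3-byte form → E2 AB 80.
Concatenated (14 bytes): E7 BD BB F0 90 80 A5 52 3D DF 85 E2 AB 80.

E7 BD BB F0 90 80 A5 52 3D DF 85 E2 AB 80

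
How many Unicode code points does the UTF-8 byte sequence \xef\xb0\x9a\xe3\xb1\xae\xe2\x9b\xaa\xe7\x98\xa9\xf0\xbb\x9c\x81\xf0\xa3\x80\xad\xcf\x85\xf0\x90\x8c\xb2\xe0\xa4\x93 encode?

Byte at offset 0: 0xEF = 11101111 → 3-byte char (#1). Advance 3.
Byte at offset 3: 0xE3 = 11100011 → 3-byte char (#2). Advance 3.
Byte at offset 6: 0xE2 = 11100010 → 3-byte char (#3). Advance 3.
Byte at offset 9: 0xE7 = 11100111 → 3-byte char (#4). Advance 3.
Byte at offset 12: 0xF0 = 11110000 → 4-byte char (#5). Advance 4.
Byte at offset 16: 0xF0 = 11110000 → 4-byte char (#6). Advance 4.
Byte at offset 20: 0xCF = 11001111 → 2-byte char (#7). Advance 2.
Byte at offset 22: 0xF0 = 11110000 → 4-byte char (#8). Advance 4.
Byte at offset 26: 0xE0 = 11100000 → 3-byte char (#9). Advance 3.
Reached end at offset 29 after 9 code points.

9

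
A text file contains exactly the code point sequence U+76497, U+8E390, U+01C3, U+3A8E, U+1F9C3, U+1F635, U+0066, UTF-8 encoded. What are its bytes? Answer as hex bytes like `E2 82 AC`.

U+76497: 4-byte form → F1 B6 92 97.
U+8E390: 4-byte form → F2 8E 8E 90.
U+01C3: 2-byte form → C7 83.
U+3A8E: 3-byte form → E3 AA 8E.
U+1F9C3: 4-byte form → F0 9F A7 83.
U+1F635: 4-byte form → F0 9F 98 B5.
U+0066: 1-byte form → 66.
Concatenated (22 bytes): F1 B6 92 97 F2 8E 8E 90 C7 83 E3 AA 8E F0 9F A7 83 F0 9F 98 B5 66.

F1 B6 92 97 F2 8E 8E 90 C7 83 E3 AA 8E F0 9F A7 83 F0 9F 98 B5 66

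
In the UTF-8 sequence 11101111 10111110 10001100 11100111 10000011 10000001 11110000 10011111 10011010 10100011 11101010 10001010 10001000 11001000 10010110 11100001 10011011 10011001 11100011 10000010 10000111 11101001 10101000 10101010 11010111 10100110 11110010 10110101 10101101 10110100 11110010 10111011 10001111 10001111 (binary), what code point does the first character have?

U+FF8C

Offset 0: leading byte 0xEF = 11101111 → 3-byte char #1 = EF BE 8C.
Leading byte 0xEF = 11101111 matches 1110xxxx → 3-byte sequence.
Byte 1: 0xEF = 11101111, payload 1111 (4 bits).
Byte 2: 0xBE = 10111110 (10xxxxxx ✓), payload 111110.
Byte 3: 0x8C = 10001100 (10xxxxxx ✓), payload 001100.
Concatenate: 1111111110001100 = 0xFF8C (16 bits → U+FF8C).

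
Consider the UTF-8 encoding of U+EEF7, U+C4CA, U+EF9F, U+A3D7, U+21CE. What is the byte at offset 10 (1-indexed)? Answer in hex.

0xEA

1-indexed offset 10 is 0-indexed offset 9.
U+EEF7 → 3-byte form EE BB B7 at offsets 0–2.
U+C4CA → 3-byte form EC 93 8A at offsets 3–5.
U+EF9F → 3-byte form EE BE 9F at offsets 6–8.
U+A3D7 → 3-byte form EA 8F 97 at offsets 9–11.
Offset 9 falls in char 4's range; it's byte 1 of EA 8F 97 = 0xEA.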